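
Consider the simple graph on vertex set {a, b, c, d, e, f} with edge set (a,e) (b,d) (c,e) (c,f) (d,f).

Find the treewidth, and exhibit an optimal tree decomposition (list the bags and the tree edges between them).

The largest bag has 2 vertices, giving width 1; this decomposition certifies tw(G) ≤ 1. Since G has at least one edge (e.g. b–d), it is not an edgeless graph, so tw(G) ≥ 1. Hence tw(G) = 1 exactly.

Treewidth 1.
One such decomposition:
Bags: B1 = {b, d}  B2 = {d, f}  B3 = {c, f}  B4 = {c, e}  B5 = {a, e}
Tree: B1–B2, B2–B3, B3–B4, B4–B5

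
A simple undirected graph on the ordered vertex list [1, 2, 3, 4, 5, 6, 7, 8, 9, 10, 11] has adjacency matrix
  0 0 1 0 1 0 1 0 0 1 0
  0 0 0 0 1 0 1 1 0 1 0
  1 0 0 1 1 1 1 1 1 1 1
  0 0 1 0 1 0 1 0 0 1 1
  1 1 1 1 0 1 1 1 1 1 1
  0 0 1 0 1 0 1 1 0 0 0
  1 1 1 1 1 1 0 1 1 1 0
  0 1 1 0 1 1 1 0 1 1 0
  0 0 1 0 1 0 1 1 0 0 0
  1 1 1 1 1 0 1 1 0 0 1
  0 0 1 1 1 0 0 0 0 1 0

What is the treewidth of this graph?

4

A width-4 tree decomposition is:
Bags: B1 = {3, 5, 7, 8, 10}  B2 = {3, 4, 5, 7, 10}  B3 = {1, 3, 5, 7, 10}  B4 = {3, 5, 6, 7, 8}  B5 = {3, 4, 5, 10, 11}  B6 = {3, 5, 7, 8, 9}  B7 = {2, 5, 7, 8, 10}
Tree: B1–B2, B2–B3, B1–B4, B2–B5, B4–B6, B1–B7
Each bag holds 5 vertices, so the decomposition has width 4, which upper-bounds the treewidth. Conversely, {2, 5, 7, 8, 10} is a clique of size 5, and the vertices of any clique must share a bag in every tree decomposition; so some bag has ≥ 5 vertices and tw(G) ≥ 4. The upper and lower bounds meet at 4, so that is the treewidth.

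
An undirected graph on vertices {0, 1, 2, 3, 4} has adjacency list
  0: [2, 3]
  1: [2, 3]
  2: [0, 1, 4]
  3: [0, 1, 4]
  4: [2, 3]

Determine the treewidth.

2

A width-2 tree decomposition is:
Bags: B1 = {1, 2, 3}  B2 = {0, 2, 3}  B3 = {2, 3, 4}
Tree: B1–B2, B2–B3
The largest bag has 3 vertices, giving width 2; this decomposition certifies tw(G) ≤ 2. Since 3–1–2–0–3 is a cycle in G, G is not acyclic. Forests are exactly the graphs of treewidth ≤ 1, so tw(G) ≥ 2. Therefore the treewidth is 2.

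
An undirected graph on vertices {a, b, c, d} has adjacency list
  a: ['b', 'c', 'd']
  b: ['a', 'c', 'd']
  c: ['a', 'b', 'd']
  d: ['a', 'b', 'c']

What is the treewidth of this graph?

A width-3 tree decomposition is:
Bags: B1 = {a, b, c, d}
Tree: (single bag)
With just one bag of size 4, the width is 4 − 1 = 3, so tw(G) ≤ 3. Conversely, {a, b, c, d} is a clique of size 4, and the vertices of any clique must share a bag in every tree decomposition; so some bag has ≥ 4 vertices and tw(G) ≥ 3. Therefore the treewidth is 3.

3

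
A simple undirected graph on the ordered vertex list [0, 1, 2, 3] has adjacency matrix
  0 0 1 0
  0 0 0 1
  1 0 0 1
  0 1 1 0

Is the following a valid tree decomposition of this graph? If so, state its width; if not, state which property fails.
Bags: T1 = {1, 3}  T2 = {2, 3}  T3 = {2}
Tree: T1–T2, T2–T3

A tree decomposition must satisfy three properties: every vertex lies in some bag; for every edge, both endpoints lie together in some bag; and for every vertex, the bags containing it form a connected subtree. Here vertex 0 appears in no bag, so the decomposition is invalid.

No — vertex 0 appears in no bag.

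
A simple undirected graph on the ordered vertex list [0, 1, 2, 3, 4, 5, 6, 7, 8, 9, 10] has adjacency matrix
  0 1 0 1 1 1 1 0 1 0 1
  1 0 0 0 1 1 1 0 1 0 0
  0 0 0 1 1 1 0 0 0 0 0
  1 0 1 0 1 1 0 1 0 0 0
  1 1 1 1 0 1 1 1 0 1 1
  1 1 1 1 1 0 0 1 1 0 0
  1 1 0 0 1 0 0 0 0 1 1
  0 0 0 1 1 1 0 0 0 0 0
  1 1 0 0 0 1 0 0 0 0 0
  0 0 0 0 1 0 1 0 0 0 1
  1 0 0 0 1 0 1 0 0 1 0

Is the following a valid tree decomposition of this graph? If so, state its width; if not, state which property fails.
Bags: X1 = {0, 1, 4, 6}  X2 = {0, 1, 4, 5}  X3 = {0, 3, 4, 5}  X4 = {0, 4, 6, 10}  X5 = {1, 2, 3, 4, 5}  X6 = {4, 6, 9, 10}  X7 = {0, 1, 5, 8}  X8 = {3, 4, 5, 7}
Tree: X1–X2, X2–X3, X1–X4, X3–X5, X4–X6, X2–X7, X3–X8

A tree decomposition must satisfy three properties: every vertex lies in some bag; for every edge, both endpoints lie together in some bag; and for every vertex, the bags containing it form a connected subtree. Here bags containing vertex 1 are not connected in the tree, so the decomposition is invalid.

No — bags containing vertex 1 are not connected in the tree.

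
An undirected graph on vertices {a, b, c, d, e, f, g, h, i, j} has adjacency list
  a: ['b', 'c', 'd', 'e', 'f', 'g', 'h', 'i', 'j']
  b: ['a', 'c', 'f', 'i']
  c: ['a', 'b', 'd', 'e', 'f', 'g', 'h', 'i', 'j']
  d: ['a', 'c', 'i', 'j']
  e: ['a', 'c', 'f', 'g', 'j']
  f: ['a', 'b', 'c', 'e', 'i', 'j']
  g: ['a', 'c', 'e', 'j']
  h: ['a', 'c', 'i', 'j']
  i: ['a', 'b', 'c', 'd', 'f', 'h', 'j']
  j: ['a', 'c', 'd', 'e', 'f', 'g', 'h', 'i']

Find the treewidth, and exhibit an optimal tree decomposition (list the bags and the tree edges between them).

Treewidth 4.
One such decomposition:
Bags: B1 = {a, c, f, i, j}  B2 = {a, b, c, f, i}  B3 = {a, c, e, f, j}  B4 = {a, c, e, g, j}  B5 = {a, c, h, i, j}  B6 = {a, c, d, i, j}
Tree: B1–B2, B1–B3, B3–B4, B1–B5, B1–B6

The largest bag has 5 vertices, giving width 4; this decomposition certifies tw(G) ≤ 4. On the other hand G contains the 5-clique {a, c, e, g, j}. A clique must lie in a single bag of any decomposition, so no decomposition can have width below 4. Therefore the treewidth is 4.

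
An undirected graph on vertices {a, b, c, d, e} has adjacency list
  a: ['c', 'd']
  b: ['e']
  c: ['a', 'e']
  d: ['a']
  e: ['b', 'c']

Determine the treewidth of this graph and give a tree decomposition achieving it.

Treewidth 1.
Bags: B1 = {a, d}  B2 = {a, c}  B3 = {c, e}  B4 = {b, e}
Tree: B1–B2, B2–B3, B3–B4

The largest bag has 2 vertices, giving width 1; this decomposition certifies tw(G) ≤ 1. Since G has at least one edge (e.g. d–a), it is not an edgeless graph, so tw(G) ≥ 1. Hence tw(G) = 1 exactly.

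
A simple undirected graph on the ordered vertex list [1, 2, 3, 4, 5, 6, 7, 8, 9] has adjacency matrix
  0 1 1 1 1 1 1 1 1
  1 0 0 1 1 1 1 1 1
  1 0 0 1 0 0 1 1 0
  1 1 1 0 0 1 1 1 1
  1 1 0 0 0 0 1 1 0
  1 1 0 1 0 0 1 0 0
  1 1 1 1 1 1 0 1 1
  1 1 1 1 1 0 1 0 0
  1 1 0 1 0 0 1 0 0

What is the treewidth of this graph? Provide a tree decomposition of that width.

Treewidth 4.
One such decomposition:
Bags: B1 = {1, 2, 4, 7, 8}  B2 = {1, 2, 4, 7, 9}  B3 = {1, 2, 5, 7, 8}  B4 = {1, 3, 4, 7, 8}  B5 = {1, 2, 4, 6, 7}
Tree: B1–B2, B1–B3, B1–B4, B2–B5

The largest bag has 5 vertices, giving width 4; this decomposition certifies tw(G) ≤ 4. For the lower bound, the 5 vertices {1, 2, 4, 7, 8} are pairwise adjacent, and any tree decomposition puts a clique entirely inside one bag — forcing width ≥ 4. Therefore the treewidth is 4.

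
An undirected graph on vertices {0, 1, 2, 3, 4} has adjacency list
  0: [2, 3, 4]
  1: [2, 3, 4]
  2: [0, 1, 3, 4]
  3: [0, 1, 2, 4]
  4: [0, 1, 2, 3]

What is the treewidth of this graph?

A width-3 tree decomposition is:
Bags: B1 = {0, 2, 3, 4}  B2 = {1, 2, 3, 4}
Tree: B1–B2
Each bag holds 4 vertices, so the decomposition has width 3, which upper-bounds the treewidth. Conversely, {0, 2, 3, 4} is a clique of size 4, and the vertices of any clique must share a bag in every tree decomposition; so some bag has ≥ 4 vertices and tw(G) ≥ 3. Hence tw(G) = 3 exactly.

3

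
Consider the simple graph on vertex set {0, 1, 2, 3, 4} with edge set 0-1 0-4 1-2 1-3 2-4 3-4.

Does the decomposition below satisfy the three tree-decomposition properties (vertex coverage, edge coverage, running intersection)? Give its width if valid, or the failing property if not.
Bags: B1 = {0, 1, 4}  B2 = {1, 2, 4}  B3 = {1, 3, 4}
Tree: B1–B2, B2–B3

Checking the three conditions: (i) the bags cover all of {0, 1, 2, 3, 4}; (ii) for each edge, some bag contains both endpoints; (iii) the bags containing any fixed vertex form a subtree. All hold, so the decomposition is valid with width 3 − 1 = 2.

Yes; width 2.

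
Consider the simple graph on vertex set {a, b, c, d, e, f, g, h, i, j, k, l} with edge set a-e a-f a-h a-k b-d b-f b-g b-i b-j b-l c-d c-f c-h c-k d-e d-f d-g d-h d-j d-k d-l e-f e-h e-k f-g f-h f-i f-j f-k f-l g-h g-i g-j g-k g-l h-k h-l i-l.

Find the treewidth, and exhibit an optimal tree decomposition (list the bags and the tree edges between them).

Treewidth 4.
One such decomposition:
Bags: B1 = {d, f, g, h, k}  B2 = {d, f, g, h, l}  B3 = {b, d, f, g, l}  B4 = {c, d, f, h, k}  B5 = {d, e, f, h, k}  B6 = {a, e, f, h, k}  B7 = {b, d, f, g, j}  B8 = {b, f, g, i, l}
Tree: B1–B2, B2–B3, B1–B4, B1–B5, B5–B6, B3–B7, B3–B8

Each bag holds 5 vertices, so the decomposition has width 4, which upper-bounds the treewidth. For the lower bound, the 5 vertices {b, d, f, g, j} are pairwise adjacent, and any tree decomposition puts a clique entirely inside one bag — forcing width ≥ 4. Therefore the treewidth is 4.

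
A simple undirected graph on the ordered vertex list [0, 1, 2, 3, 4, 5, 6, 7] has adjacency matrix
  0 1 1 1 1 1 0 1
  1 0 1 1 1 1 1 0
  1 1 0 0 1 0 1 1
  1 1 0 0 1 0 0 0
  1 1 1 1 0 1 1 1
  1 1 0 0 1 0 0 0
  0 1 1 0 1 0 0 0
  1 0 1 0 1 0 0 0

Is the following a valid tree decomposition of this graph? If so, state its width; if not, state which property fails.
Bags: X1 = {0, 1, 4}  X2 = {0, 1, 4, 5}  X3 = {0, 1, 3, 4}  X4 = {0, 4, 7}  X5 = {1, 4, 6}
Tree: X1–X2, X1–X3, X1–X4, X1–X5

No — vertex 2 appears in no bag.

A tree decomposition must satisfy three properties: every vertex lies in some bag; for every edge, both endpoints lie together in some bag; and for every vertex, the bags containing it form a connected subtree. Here vertex 2 appears in no bag, so the decomposition is invalid.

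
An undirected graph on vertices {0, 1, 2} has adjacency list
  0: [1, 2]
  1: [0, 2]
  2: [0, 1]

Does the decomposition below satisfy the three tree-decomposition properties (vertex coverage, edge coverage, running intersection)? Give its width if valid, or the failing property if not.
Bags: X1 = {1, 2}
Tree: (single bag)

A tree decomposition must satisfy three properties: every vertex lies in some bag; for every edge, both endpoints lie together in some bag; and for every vertex, the bags containing it form a connected subtree. Here vertex 0 appears in no bag, so the decomposition is invalid.

No — vertex 0 appears in no bag.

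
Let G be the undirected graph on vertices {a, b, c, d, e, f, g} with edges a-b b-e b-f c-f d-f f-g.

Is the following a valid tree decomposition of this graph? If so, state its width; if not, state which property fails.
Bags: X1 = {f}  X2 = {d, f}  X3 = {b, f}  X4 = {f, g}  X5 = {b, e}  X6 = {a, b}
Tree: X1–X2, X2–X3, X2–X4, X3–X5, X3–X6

No — vertex c appears in no bag.

A tree decomposition must satisfy three properties: every vertex lies in some bag; for every edge, both endpoints lie together in some bag; and for every vertex, the bags containing it form a connected subtree. Here vertex c appears in no bag, so the decomposition is invalid.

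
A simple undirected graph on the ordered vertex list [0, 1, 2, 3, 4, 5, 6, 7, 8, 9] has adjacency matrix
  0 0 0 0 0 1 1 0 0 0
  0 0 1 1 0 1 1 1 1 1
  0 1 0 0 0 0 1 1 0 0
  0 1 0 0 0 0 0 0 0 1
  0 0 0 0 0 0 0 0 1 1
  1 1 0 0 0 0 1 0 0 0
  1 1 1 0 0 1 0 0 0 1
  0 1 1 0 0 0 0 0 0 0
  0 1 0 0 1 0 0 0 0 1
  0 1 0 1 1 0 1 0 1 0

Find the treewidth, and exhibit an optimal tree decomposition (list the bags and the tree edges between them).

Every bag has size at most 3, so the width is 3 − 1 = 2 and tw(G) ≤ 2. For the lower bound, the 3 vertices {0, 5, 6} are pairwise adjacent, and any tree decomposition puts a clique entirely inside one bag — forcing width ≥ 2. Combining the bounds, tw(G) = 2.

Treewidth 2.
One such decomposition:
Bags: B1 = {1, 5, 6}  B2 = {1, 2, 6}  B3 = {0, 5, 6}  B4 = {1, 6, 9}  B5 = {1, 2, 7}  B6 = {1, 8, 9}  B7 = {4, 8, 9}  B8 = {1, 3, 9}
Tree: B1–B2, B1–B3, B2–B4, B2–B5, B4–B6, B6–B7, B4–B8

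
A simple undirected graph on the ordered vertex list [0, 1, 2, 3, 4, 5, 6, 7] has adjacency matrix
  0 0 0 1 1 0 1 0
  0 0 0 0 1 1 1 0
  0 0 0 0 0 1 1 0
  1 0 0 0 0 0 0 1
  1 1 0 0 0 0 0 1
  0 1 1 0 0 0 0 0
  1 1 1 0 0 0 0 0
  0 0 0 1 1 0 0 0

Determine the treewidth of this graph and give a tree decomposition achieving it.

Treewidth 2.
One such decomposition:
Bags: B1 = {2, 5, 6}  B2 = {1, 5, 6}  B3 = {0, 1, 6}  B4 = {0, 1, 4}  B5 = {0, 3, 4}  B6 = {3, 4, 7}
Tree: B1–B2, B2–B3, B3–B4, B4–B5, B5–B6

Each bag holds 3 vertices, so the decomposition has width 2, which upper-bounds the treewidth. Since 2–5–1–6–2 is a cycle in G, G is not acyclic. Forests are exactly the graphs of treewidth ≤ 1, so tw(G) ≥ 2. Combining the bounds, tw(G) = 2.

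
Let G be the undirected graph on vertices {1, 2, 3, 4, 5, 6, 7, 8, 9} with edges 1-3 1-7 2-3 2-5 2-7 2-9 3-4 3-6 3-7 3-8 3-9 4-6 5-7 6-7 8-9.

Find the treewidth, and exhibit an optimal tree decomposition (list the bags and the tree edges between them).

Every bag has size at most 3, so the width is 3 − 1 = 2 and tw(G) ≤ 2. Conversely, {3, 8, 9} is a clique of size 3, and the vertices of any clique must share a bag in every tree decomposition; so some bag has ≥ 3 vertices and tw(G) ≥ 2. Combining the bounds, tw(G) = 2.

Treewidth 2.
Bags: B1 = {2, 3, 7}  B2 = {2, 3, 9}  B3 = {3, 6, 7}  B4 = {1, 3, 7}  B5 = {2, 5, 7}  B6 = {3, 8, 9}  B7 = {3, 4, 6}
Tree: B1–B2, B1–B3, B1–B4, B1–B5, B2–B6, B3–B7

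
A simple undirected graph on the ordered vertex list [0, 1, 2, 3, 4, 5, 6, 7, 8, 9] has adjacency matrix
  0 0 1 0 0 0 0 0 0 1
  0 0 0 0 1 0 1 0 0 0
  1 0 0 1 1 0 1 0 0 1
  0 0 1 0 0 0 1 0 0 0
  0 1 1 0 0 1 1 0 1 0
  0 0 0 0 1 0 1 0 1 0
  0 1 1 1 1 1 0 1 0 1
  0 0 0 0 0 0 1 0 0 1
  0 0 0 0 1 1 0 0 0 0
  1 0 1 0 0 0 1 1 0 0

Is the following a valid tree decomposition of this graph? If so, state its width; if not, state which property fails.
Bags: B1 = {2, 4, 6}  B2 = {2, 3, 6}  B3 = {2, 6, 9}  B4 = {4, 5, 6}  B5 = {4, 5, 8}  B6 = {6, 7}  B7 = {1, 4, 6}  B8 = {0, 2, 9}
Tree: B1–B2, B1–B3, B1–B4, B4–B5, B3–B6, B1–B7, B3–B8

No — edge (9,7) lies in no bag.

A tree decomposition must satisfy three properties: every vertex lies in some bag; for every edge, both endpoints lie together in some bag; and for every vertex, the bags containing it form a connected subtree. Here edge (9,7) lies in no bag, so the decomposition is invalid.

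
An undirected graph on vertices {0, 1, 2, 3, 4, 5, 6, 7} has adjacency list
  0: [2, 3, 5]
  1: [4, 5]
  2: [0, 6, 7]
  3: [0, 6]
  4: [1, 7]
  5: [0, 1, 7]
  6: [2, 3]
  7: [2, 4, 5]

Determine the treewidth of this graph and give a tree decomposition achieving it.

The largest bag has 3 vertices, giving width 2; this decomposition certifies tw(G) ≤ 2. For the lower bound, G contains the cycle 4–1–5–7–4, so G is not a forest; only forests have treewidth ≤ 1, hence tw(G) ≥ 2. Hence tw(G) = 2 exactly.

Treewidth 2.
Bags: B1 = {1, 4, 7}  B2 = {1, 5, 7}  B3 = {2, 5, 7}  B4 = {0, 2, 5}  B5 = {0, 2, 6}  B6 = {0, 3, 6}
Tree: B1–B2, B2–B3, B3–B4, B4–B5, B5–B6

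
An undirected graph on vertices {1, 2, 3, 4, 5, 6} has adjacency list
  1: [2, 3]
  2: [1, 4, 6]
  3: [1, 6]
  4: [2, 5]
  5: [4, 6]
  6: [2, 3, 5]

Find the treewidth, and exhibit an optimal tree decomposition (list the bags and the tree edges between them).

Every bag has size at most 3, so the width is 3 − 1 = 2 and tw(G) ≤ 2. For the lower bound, G contains the cycle 3–1–2–6–3, so G is not a forest; only forests have treewidth ≤ 1, hence tw(G) ≥ 2. Therefore the treewidth is 2.

Treewidth 2.
Bags: B1 = {1, 3, 6}  B2 = {1, 2, 6}  B3 = {2, 5, 6}  B4 = {2, 4, 5}
Tree: B1–B2, B2–B3, B3–B4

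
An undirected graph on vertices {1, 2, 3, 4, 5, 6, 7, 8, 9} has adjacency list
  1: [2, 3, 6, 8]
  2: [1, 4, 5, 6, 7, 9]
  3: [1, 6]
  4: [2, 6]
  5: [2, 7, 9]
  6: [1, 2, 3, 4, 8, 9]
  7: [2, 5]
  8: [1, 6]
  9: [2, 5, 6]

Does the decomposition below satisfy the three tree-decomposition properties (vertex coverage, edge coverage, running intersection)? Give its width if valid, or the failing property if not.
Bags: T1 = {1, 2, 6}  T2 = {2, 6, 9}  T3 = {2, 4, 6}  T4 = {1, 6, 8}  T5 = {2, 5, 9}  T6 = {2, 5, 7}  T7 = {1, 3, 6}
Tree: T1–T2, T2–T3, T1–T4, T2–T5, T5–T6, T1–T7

Yes; width 2.

Vertex coverage: the bags together contain {1, 2, 3, 4, 5, 6, 7, 8, 9}, the full vertex set. Edge coverage: each edge of G has both endpoints in at least one bag. Running intersection: for every vertex, the bags containing it form a connected subtree. All three properties hold, so this is a valid tree decomposition of width max|bag| − 1 = 2, and hence tw(G) ≤ 2.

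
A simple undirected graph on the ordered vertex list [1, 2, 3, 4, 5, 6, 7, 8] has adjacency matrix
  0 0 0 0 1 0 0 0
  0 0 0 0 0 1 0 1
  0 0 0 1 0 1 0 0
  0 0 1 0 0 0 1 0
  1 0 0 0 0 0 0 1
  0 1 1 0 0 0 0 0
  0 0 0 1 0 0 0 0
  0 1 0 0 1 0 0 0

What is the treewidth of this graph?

1

A width-1 tree decomposition is:
Bags: B1 = {4, 7}  B2 = {3, 4}  B3 = {3, 6}  B4 = {2, 6}  B5 = {2, 8}  B6 = {5, 8}  B7 = {1, 5}
Tree: B1–B2, B2–B3, B3–B4, B4–B5, B5–B6, B6–B7
Each bag holds 2 vertices, so the decomposition has width 1, which upper-bounds the treewidth. Since G has at least one edge (e.g. 7–4), it is not an edgeless graph, so tw(G) ≥ 1. Hence tw(G) = 1 exactly.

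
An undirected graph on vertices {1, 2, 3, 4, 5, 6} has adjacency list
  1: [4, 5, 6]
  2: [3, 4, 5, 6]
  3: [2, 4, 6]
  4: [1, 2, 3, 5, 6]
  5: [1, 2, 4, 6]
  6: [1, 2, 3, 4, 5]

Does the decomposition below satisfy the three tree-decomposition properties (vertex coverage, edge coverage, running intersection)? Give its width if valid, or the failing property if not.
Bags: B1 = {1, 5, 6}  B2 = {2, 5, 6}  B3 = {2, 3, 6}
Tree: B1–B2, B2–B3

No — vertex 4 appears in no bag.

A tree decomposition must satisfy three properties: every vertex lies in some bag; for every edge, both endpoints lie together in some bag; and for every vertex, the bags containing it form a connected subtree. Here vertex 4 appears in no bag, so the decomposition is invalid.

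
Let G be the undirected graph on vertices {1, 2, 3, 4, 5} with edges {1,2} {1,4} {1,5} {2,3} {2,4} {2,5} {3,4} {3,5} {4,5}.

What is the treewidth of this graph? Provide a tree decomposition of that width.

Treewidth 3.
Bags: B1 = {1, 2, 4, 5}  B2 = {2, 3, 4, 5}
Tree: B1–B2

Each bag holds 4 vertices, so the decomposition has width 3, which upper-bounds the treewidth. Conversely, {1, 2, 4, 5} is a clique of size 4, and the vertices of any clique must share a bag in every tree decomposition; so some bag has ≥ 4 vertices and tw(G) ≥ 3. Combining the bounds, tw(G) = 3.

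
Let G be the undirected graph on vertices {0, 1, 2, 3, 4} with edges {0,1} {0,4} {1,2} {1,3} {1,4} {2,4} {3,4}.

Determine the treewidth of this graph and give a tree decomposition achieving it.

The largest bag has 3 vertices, giving width 2; this decomposition certifies tw(G) ≤ 2. Conversely, {0, 1, 4} is a clique of size 3, and the vertices of any clique must share a bag in every tree decomposition; so some bag has ≥ 3 vertices and tw(G) ≥ 2. Hence tw(G) = 2 exactly.

Treewidth 2.
Bags: B1 = {1, 3, 4}  B2 = {1, 2, 4}  B3 = {0, 1, 4}
Tree: B1–B2, B1–B3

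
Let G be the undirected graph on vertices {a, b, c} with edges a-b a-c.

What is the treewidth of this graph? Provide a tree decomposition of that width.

Treewidth 1.
Bags: B1 = {a, c}  B2 = {a, b}
Tree: B1–B2

Each bag holds 2 vertices, so the decomposition has width 1, which upper-bounds the treewidth. Any graph with an edge has treewidth ≥ 1, and G has the edge c–a. Hence tw(G) = 1 exactly.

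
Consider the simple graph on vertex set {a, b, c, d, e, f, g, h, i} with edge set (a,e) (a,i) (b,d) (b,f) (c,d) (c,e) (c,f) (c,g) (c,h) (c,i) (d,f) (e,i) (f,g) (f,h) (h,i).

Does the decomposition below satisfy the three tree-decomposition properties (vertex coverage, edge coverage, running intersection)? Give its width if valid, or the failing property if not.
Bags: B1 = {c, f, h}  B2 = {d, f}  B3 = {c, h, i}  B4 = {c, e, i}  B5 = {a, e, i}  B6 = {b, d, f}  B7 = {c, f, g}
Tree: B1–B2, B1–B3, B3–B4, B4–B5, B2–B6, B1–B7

A tree decomposition must satisfy three properties: every vertex lies in some bag; for every edge, both endpoints lie together in some bag; and for every vertex, the bags containing it form a connected subtree. Here edge (c,d) lies in no bag, so the decomposition is invalid.

No — edge (c,d) lies in no bag.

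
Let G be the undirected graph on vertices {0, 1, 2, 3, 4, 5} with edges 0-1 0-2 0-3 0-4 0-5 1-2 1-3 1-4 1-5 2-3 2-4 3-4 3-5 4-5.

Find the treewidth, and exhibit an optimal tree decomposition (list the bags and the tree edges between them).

Each bag holds 5 vertices, so the decomposition has width 4, which upper-bounds the treewidth. On the other hand G contains the 5-clique {0, 1, 2, 3, 4}. A clique must lie in a single bag of any decomposition, so no decomposition can have width below 4. Hence tw(G) = 4 exactly.

Treewidth 4.
One optimal decomposition is:
Bags: B1 = {0, 1, 2, 3, 4}  B2 = {0, 1, 3, 4, 5}
Tree: B1–B2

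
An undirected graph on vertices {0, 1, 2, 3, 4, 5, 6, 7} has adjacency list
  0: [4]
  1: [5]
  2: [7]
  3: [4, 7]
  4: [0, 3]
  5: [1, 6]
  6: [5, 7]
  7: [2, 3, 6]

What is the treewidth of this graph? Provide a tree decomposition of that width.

Each bag holds 2 vertices, so the decomposition has width 1, which upper-bounds the treewidth. Since G has at least one edge (e.g. 3–4), it is not an edgeless graph, so tw(G) ≥ 1. Combining the bounds, tw(G) = 1.

Treewidth 1.
Bags: B1 = {3, 4}  B2 = {3, 7}  B3 = {2, 7}  B4 = {6, 7}  B5 = {5, 6}  B6 = {0, 4}  B7 = {1, 5}
Tree: B1–B2, B2–B3, B2–B4, B4–B5, B1–B6, B5–B7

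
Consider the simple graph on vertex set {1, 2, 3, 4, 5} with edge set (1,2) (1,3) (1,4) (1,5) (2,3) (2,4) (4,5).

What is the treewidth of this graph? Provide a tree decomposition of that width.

Treewidth 2.
Bags: B1 = {1, 2, 3}  B2 = {1, 2, 4}  B3 = {1, 4, 5}
Tree: B1–B2, B2–B3

Every bag has size at most 3, so the width is 3 − 1 = 2 and tw(G) ≤ 2. On the other hand G contains the 3-clique {1, 2, 3}. A clique must lie in a single bag of any decomposition, so no decomposition can have width below 2. Combining the bounds, tw(G) = 2.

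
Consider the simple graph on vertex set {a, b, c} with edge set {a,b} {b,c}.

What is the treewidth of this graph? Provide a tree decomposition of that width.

Treewidth 1.
Bags: B1 = {a, b}  B2 = {b, c}
Tree: B1–B2

Each bag holds 2 vertices, so the decomposition has width 1, which upper-bounds the treewidth. Any graph with an edge has treewidth ≥ 1, and G has the edge a–b. Therefore the treewidth is 1.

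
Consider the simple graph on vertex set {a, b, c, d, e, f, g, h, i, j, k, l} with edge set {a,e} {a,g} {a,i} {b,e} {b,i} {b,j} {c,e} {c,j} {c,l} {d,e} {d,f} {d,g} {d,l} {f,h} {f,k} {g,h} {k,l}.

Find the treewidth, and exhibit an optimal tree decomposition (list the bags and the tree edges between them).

Treewidth 3.
One optimal decomposition is:
Bags: B1 = {f, g, h, k}  B2 = {d, f, g, k}  B3 = {d, g, k, l}  B4 = {a, d, g, l}  B5 = {a, d, e, l}  B6 = {a, c, e, l}  B7 = {a, c, e, i}  B8 = {b, c, e, i}  B9 = {b, c, i, j}
Tree: B1–B2, B2–B3, B3–B4, B4–B5, B5–B6, B6–B7, B7–B8, B8–B9

The largest bag has 4 vertices, giving width 3; this decomposition certifies tw(G) ≤ 3. For the lower bound: the 4 vertex sets {f,h,k}, {g}, {d}, {a,c,e,l} are disjoint, each induces a connected subgraph, and every pair is joined by at least one edge of G. Contracting each set to a single vertex therefore yields K_{4} as a minor, and since treewidth is minor-monotone, tw(G) ≥ tw(K_{4}) = 3. The upper and lower bounds meet at 3, so that is the treewidth.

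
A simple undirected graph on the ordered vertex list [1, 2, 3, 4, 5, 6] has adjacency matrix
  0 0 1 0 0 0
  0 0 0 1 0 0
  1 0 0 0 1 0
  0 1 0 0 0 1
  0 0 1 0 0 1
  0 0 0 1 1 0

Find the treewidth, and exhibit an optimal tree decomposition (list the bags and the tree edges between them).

Treewidth 1.
Bags: B1 = {1, 3}  B2 = {3, 5}  B3 = {5, 6}  B4 = {4, 6}  B5 = {2, 4}
Tree: B1–B2, B2–B3, B3–B4, B4–B5

Every bag has size at most 2, so the width is 2 − 1 = 1 and tw(G) ≤ 1. G has an edge, so its treewidth is at least 1. Hence tw(G) = 1 exactly.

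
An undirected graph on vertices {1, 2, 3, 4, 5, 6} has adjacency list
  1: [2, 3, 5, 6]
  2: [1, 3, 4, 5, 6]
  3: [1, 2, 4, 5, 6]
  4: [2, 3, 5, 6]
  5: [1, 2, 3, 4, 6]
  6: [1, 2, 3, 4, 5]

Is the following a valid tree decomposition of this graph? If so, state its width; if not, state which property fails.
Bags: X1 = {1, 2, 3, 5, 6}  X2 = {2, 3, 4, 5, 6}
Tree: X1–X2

Checking the three conditions: (i) the bags cover all of {1, 2, 3, 4, 5, 6}; (ii) for each edge, some bag contains both endpoints; (iii) the bags containing any fixed vertex form a subtree. All hold, so the decomposition is valid with width 5 − 1 = 4.

Yes; width 4.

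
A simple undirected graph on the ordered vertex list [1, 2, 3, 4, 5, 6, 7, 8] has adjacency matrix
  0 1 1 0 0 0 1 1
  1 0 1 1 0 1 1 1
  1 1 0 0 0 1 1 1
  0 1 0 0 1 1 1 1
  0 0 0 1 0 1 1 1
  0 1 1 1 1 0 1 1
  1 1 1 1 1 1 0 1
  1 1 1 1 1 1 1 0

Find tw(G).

A width-4 tree decomposition is:
Bags: B1 = {2, 4, 6, 7, 8}  B2 = {2, 3, 6, 7, 8}  B3 = {1, 2, 3, 7, 8}  B4 = {4, 5, 6, 7, 8}
Tree: B1–B2, B2–B3, B1–B4
The largest bag has 5 vertices, giving width 4; this decomposition certifies tw(G) ≤ 4. For the lower bound, the 5 vertices {1, 2, 3, 7, 8} are pairwise adjacent, and any tree decomposition puts a clique entirely inside one bag — forcing width ≥ 4. Hence tw(G) = 4 exactly.

4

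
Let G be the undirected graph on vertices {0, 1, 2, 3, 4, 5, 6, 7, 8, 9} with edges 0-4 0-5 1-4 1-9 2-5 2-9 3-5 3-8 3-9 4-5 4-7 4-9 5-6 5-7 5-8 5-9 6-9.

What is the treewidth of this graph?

2

A width-2 tree decomposition is:
Bags: B1 = {5, 6, 9}  B2 = {3, 5, 9}  B3 = {4, 5, 9}  B4 = {4, 5, 7}  B5 = {3, 5, 8}  B6 = {0, 4, 5}  B7 = {1, 4, 9}  B8 = {2, 5, 9}
Tree: B1–B2, B2–B3, B3–B4, B2–B5, B4–B6, B3–B7, B2–B8
Every bag has size at most 3, so the width is 3 − 1 = 2 and tw(G) ≤ 2. For the lower bound, the 3 vertices {1, 4, 9} are pairwise adjacent, and any tree decomposition puts a clique entirely inside one bag — forcing width ≥ 2. Hence tw(G) = 2 exactly.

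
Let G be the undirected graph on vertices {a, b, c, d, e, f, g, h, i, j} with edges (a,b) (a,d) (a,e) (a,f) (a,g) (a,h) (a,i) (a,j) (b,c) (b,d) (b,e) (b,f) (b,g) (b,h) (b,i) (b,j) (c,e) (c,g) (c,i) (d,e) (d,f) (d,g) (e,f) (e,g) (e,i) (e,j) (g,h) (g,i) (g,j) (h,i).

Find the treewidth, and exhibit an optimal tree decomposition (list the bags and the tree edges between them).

Treewidth 4.
Bags: B1 = {a, b, d, e, g}  B2 = {a, b, e, g, j}  B3 = {a, b, e, g, i}  B4 = {a, b, g, h, i}  B5 = {a, b, d, e, f}  B6 = {b, c, e, g, i}
Tree: B1–B2, B2–B3, B3–B4, B1–B5, B3–B6

Every bag has size at most 5, so the width is 5 − 1 = 4 and tw(G) ≤ 4. For the lower bound, the 5 vertices {b, c, e, g, i} are pairwise adjacent, and any tree decomposition puts a clique entirely inside one bag — forcing width ≥ 4. Combining the bounds, tw(G) = 4.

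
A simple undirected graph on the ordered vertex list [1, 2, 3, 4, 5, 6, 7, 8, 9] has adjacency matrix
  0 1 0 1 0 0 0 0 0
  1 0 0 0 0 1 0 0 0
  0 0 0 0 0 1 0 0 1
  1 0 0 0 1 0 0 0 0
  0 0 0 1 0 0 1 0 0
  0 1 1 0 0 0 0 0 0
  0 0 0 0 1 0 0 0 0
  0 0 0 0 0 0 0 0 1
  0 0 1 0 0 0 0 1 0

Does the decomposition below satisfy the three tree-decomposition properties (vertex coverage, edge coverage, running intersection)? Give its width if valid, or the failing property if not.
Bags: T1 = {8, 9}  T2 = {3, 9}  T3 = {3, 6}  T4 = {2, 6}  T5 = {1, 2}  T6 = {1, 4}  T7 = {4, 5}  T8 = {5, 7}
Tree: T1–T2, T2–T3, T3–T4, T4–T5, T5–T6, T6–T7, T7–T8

Yes; width 1.

Checking the three conditions: (i) the bags cover all of {1, 2, 3, 4, 5, 6, 7, 8, 9}; (ii) for each edge, some bag contains both endpoints; (iii) the bags containing any fixed vertex form a subtree. All hold, so the decomposition is valid with width 2 − 1 = 1.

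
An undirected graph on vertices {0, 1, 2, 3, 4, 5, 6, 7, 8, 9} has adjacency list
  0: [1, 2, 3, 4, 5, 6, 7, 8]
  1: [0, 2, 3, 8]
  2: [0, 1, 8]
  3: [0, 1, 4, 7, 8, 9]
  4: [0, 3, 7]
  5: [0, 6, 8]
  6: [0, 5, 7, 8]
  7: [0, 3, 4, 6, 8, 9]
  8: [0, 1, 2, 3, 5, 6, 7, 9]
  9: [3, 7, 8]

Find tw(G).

3

A width-3 tree decomposition is:
Bags: B1 = {0, 1, 3, 8}  B2 = {0, 3, 7, 8}  B3 = {0, 6, 7, 8}  B4 = {0, 3, 4, 7}  B5 = {0, 1, 2, 8}  B6 = {0, 5, 6, 8}  B7 = {3, 7, 8, 9}
Tree: B1–B2, B2–B3, B2–B4, B1–B5, B3–B6, B2–B7
Every bag has size at most 4, so the width is 4 − 1 = 3 and tw(G) ≤ 3. For the lower bound, the 4 vertices {0, 1, 2, 8} are pairwise adjacent, and any tree decomposition puts a clique entirely inside one bag — forcing width ≥ 3. Hence tw(G) = 3 exactly.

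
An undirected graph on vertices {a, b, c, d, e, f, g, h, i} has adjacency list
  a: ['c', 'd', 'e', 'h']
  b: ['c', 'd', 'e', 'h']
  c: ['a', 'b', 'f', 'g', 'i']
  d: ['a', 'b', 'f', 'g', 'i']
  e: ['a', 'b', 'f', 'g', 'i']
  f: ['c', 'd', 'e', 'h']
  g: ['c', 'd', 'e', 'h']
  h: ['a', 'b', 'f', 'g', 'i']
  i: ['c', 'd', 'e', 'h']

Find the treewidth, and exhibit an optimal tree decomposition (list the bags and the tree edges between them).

The largest bag has 5 vertices, giving width 4; this decomposition certifies tw(G) ≤ 4. For the lower bound: the 5 vertex sets {a,h}, {e,f}, {c,i}, {d}, {g} are disjoint, each induces a connected subgraph, and every pair is joined by at least one edge of G. Contracting each set to a single vertex therefore yields K_{5} as a minor, and since treewidth is minor-monotone, tw(G) ≥ tw(K_{5}) = 4. The upper and lower bounds meet at 4, so that is the treewidth.

Treewidth 4.
Bags: B1 = {a, c, d, e, h}  B2 = {c, d, e, f, h}  B3 = {c, d, e, h, i}  B4 = {c, d, e, g, h}  B5 = {b, c, d, e, h}
Tree: B1–B2, B2–B3, B3–B4, B4–B5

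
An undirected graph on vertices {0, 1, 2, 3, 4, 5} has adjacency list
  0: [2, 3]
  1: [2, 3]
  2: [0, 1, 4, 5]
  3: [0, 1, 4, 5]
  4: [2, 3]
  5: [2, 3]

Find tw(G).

2

A width-2 tree decomposition is:
Bags: B1 = {0, 2, 3}  B2 = {2, 3, 5}  B3 = {2, 3, 4}  B4 = {1, 2, 3}
Tree: B1–B2, B2–B3, B3–B4
Each bag holds 3 vertices, so the decomposition has width 2, which upper-bounds the treewidth. Since 2–0–3–5–2 is a cycle in G, G is not acyclic. Forests are exactly the graphs of treewidth ≤ 1, so tw(G) ≥ 2. Combining the bounds, tw(G) = 2.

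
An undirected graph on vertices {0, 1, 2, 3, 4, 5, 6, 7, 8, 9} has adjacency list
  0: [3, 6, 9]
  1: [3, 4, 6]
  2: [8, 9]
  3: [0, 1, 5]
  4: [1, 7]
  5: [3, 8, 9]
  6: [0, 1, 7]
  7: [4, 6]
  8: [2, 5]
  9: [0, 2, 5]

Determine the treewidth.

A width-2 tree decomposition is:
Bags: B1 = {1, 4, 7}  B2 = {1, 6, 7}  B3 = {1, 3, 6}  B4 = {0, 3, 6}  B5 = {0, 3, 5}  B6 = {0, 5, 9}  B7 = {5, 8, 9}  B8 = {2, 8, 9}
Tree: B1–B2, B2–B3, B3–B4, B4–B5, B5–B6, B6–B7, B7–B8
Each bag holds 3 vertices, so the decomposition has width 2, which upper-bounds the treewidth. For the lower bound, G contains the cycle 4–7–6–1–4, so G is not a forest; only forests have treewidth ≤ 1, hence tw(G) ≥ 2. Combining the bounds, tw(G) = 2.

2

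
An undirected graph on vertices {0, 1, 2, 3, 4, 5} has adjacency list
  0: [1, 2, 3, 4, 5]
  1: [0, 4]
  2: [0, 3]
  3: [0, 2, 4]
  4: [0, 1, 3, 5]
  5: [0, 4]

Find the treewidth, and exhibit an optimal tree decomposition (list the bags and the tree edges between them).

Treewidth 2.
One such decomposition:
Bags: B1 = {0, 3, 4}  B2 = {0, 4, 5}  B3 = {0, 2, 3}  B4 = {0, 1, 4}
Tree: B1–B2, B1–B3, B1–B4

The largest bag has 3 vertices, giving width 2; this decomposition certifies tw(G) ≤ 2. On the other hand G contains the 3-clique {0, 2, 3}. A clique must lie in a single bag of any decomposition, so no decomposition can have width below 2. Therefore the treewidth is 2.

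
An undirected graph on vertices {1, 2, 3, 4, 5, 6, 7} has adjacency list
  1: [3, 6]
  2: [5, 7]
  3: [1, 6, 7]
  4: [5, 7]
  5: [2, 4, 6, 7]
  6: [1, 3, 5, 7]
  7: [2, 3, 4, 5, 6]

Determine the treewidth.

2

A width-2 tree decomposition is:
Bags: B1 = {5, 6, 7}  B2 = {3, 6, 7}  B3 = {1, 3, 6}  B4 = {4, 5, 7}  B5 = {2, 5, 7}
Tree: B1–B2, B2–B3, B1–B4, B4–B5
Every bag has size at most 3, so the width is 3 − 1 = 2 and tw(G) ≤ 2. Conversely, {1, 3, 6} is a clique of size 3, and the vertices of any clique must share a bag in every tree decomposition; so some bag has ≥ 3 vertices and tw(G) ≥ 2. Hence tw(G) = 2 exactly.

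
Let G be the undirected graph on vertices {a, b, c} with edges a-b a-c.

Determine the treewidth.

A width-1 tree decomposition is:
Bags: B1 = {a, b}  B2 = {a, c}
Tree: B1–B2
Each bag holds 2 vertices, so the decomposition has width 1, which upper-bounds the treewidth. Any graph with an edge has treewidth ≥ 1, and G has the edge a–b. Combining the bounds, tw(G) = 1.

1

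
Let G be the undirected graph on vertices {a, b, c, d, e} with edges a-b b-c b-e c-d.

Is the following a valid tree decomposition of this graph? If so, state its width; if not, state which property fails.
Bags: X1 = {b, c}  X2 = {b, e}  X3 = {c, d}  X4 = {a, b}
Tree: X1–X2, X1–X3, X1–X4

Yes; width 1.

Checking the three conditions: (i) the bags cover all of {a, b, c, d, e}; (ii) for each edge, some bag contains both endpoints; (iii) the bags containing any fixed vertex form a subtree. All hold, so the decomposition is valid with width 2 − 1 = 1.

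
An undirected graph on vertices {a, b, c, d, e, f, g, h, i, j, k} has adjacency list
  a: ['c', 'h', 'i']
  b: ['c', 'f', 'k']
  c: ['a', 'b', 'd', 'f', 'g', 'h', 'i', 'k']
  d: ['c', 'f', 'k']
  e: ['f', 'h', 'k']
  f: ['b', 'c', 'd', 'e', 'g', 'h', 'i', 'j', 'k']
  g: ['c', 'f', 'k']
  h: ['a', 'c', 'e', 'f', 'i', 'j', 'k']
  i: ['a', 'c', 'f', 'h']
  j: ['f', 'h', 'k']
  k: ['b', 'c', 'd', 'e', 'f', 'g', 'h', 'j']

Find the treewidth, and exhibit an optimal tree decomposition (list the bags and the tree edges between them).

Treewidth 3.
One optimal decomposition is:
Bags: B1 = {c, f, h, k}  B2 = {f, h, j, k}  B3 = {c, d, f, k}  B4 = {c, f, h, i}  B5 = {a, c, h, i}  B6 = {e, f, h, k}  B7 = {b, c, f, k}  B8 = {c, f, g, k}
Tree: B1–B2, B1–B3, B1–B4, B4–B5, B2–B6, B3–B7, B3–B8

Every bag has size at most 4, so the width is 4 − 1 = 3 and tw(G) ≤ 3. Conversely, {a, c, h, i} is a clique of size 4, and the vertices of any clique must share a bag in every tree decomposition; so some bag has ≥ 4 vertices and tw(G) ≥ 3. Hence tw(G) = 3 exactly.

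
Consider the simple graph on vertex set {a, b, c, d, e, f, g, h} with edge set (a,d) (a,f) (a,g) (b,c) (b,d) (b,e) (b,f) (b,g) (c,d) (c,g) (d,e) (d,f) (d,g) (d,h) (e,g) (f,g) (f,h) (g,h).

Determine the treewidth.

3

A width-3 tree decomposition is:
Bags: B1 = {b, d, f, g}  B2 = {b, c, d, g}  B3 = {d, f, g, h}  B4 = {b, d, e, g}  B5 = {a, d, f, g}
Tree: B1–B2, B1–B3, B2–B4, B3–B5
The largest bag has 4 vertices, giving width 3; this decomposition certifies tw(G) ≤ 3. For the lower bound, the 4 vertices {b, d, e, g} are pairwise adjacent, and any tree decomposition puts a clique entirely inside one bag — forcing width ≥ 3. Therefore the treewidth is 3.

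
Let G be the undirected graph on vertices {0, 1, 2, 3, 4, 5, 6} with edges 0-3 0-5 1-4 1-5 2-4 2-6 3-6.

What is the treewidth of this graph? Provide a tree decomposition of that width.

The largest bag has 3 vertices, giving width 2; this decomposition certifies tw(G) ≤ 2. For the lower bound, G contains the cycle 0–5–1–4–2–6–3–0, so G is not a forest; only forests have treewidth ≤ 1, hence tw(G) ≥ 2. Therefore the treewidth is 2.

Treewidth 2.
Bags: B1 = {0, 1, 5}  B2 = {0, 1, 4}  B3 = {0, 2, 4}  B4 = {0, 2, 6}  B5 = {0, 3, 6}
Tree: B1–B2, B2–B3, B3–B4, B4–B5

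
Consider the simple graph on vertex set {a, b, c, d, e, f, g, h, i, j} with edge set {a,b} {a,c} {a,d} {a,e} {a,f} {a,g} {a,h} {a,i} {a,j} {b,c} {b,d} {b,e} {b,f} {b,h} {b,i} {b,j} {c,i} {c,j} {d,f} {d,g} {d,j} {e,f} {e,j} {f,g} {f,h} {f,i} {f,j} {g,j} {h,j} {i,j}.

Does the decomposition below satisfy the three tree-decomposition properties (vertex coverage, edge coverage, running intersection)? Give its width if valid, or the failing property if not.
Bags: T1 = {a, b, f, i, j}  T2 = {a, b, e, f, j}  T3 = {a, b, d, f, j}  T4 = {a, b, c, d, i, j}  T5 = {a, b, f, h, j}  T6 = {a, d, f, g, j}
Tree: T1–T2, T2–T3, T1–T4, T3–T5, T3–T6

No — bags containing vertex d are not connected in the tree.

A tree decomposition must satisfy three properties: every vertex lies in some bag; for every edge, both endpoints lie together in some bag; and for every vertex, the bags containing it form a connected subtree. Here bags containing vertex d are not connected in the tree, so the decomposition is invalid.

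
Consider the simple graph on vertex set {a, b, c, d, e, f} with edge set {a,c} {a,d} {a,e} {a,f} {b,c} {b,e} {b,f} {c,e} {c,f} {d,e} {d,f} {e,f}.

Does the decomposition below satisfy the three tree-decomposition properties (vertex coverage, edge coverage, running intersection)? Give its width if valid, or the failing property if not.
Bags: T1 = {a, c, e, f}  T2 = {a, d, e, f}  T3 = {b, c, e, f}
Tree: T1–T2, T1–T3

Yes; width 3.

Vertex coverage: the bags together contain {a, b, c, d, e, f}, the full vertex set. Edge coverage: each edge of G has both endpoints in at least one bag. Running intersection: for every vertex, the bags containing it form a connected subtree. All three properties hold, so this is a valid tree decomposition of width max|bag| − 1 = 3, and hence tw(G) ≤ 3.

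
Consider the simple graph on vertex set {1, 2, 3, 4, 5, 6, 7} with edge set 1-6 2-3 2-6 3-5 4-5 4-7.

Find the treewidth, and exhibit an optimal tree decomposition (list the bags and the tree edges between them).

Treewidth 1.
Bags: B1 = {4, 7}  B2 = {4, 5}  B3 = {3, 5}  B4 = {2, 3}  B5 = {2, 6}  B6 = {1, 6}
Tree: B1–B2, B2–B3, B3–B4, B4–B5, B5–B6

Every bag has size at most 2, so the width is 2 − 1 = 1 and tw(G) ≤ 1. G has an edge, so its treewidth is at least 1. Combining the bounds, tw(G) = 1.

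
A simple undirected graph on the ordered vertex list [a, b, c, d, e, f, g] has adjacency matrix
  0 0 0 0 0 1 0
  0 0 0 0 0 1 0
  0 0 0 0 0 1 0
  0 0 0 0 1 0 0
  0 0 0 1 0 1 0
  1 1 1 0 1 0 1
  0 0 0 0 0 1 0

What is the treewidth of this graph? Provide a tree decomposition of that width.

Every bag has size at most 2, so the width is 2 − 1 = 1 and tw(G) ≤ 1. Any graph with an edge has treewidth ≥ 1, and G has the edge c–f. Combining the bounds, tw(G) = 1.

Treewidth 1.
Bags: B1 = {c, f}  B2 = {e, f}  B3 = {f, g}  B4 = {a, f}  B5 = {d, e}  B6 = {b, f}
Tree: B1–B2, B2–B3, B3–B4, B2–B5, B1–B6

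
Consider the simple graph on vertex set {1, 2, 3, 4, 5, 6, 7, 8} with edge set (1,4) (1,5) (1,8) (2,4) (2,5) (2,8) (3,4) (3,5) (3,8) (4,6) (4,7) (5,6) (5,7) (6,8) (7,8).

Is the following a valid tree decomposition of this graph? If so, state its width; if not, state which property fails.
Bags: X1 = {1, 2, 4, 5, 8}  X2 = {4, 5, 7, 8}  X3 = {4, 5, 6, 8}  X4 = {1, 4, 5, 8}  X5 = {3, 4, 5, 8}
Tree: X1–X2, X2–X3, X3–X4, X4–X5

A tree decomposition must satisfy three properties: every vertex lies in some bag; for every edge, both endpoints lie together in some bag; and for every vertex, the bags containing it form a connected subtree. Here bags containing vertex 1 are not connected in the tree, so the decomposition is invalid.

No — bags containing vertex 1 are not connected in the tree.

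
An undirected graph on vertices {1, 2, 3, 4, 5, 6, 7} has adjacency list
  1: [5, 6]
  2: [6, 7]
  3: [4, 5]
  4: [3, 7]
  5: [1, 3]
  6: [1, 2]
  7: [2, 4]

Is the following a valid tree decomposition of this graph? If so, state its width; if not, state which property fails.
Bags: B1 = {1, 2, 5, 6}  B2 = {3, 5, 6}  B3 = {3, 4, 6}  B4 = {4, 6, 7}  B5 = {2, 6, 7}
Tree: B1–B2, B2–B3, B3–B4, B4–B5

A tree decomposition must satisfy three properties: every vertex lies in some bag; for every edge, both endpoints lie together in some bag; and for every vertex, the bags containing it form a connected subtree. Here bags containing vertex 2 are not connected in the tree, so the decomposition is invalid.

No — bags containing vertex 2 are not connected in the tree.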